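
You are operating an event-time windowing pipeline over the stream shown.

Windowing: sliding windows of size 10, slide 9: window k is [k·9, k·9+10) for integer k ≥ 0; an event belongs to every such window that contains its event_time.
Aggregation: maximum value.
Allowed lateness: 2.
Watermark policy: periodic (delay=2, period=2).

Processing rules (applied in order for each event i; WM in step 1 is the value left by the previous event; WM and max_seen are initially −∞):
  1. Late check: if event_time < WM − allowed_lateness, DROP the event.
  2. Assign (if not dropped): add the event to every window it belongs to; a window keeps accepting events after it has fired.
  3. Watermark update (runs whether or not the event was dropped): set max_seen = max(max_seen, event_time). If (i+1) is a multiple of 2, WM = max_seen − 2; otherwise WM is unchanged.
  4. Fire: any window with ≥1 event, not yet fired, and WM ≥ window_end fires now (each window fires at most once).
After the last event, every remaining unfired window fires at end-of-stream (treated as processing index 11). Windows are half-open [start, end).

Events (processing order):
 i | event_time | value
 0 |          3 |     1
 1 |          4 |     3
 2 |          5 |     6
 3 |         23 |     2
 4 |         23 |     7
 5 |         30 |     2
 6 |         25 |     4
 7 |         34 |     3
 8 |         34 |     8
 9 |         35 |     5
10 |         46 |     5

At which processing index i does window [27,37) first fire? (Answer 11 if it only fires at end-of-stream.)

i=0 t=3 v=1: → [0,10); WM=−∞
i=1 t=4 v=3: → [0,10); WM=2
i=2 t=5 v=6: → [0,10); WM=2
i=3 t=23 v=2: → [18,28); WM=21; [0,10) fires=6
i=4 t=23 v=7: → [18,28); WM=21
i=5 t=30 v=2: → [27,37); WM=28; [18,28) fires=7
i=6 t=25 v=4: DROP (t<28-2); WM=28
i=7 t=34 v=3: → [27,37); WM=32
i=8 t=34 v=8: → [27,37); WM=32
i=9 t=35 v=5: → [27,37); WM=33
i=10 t=46 v=5: → [45,55); WM=33

11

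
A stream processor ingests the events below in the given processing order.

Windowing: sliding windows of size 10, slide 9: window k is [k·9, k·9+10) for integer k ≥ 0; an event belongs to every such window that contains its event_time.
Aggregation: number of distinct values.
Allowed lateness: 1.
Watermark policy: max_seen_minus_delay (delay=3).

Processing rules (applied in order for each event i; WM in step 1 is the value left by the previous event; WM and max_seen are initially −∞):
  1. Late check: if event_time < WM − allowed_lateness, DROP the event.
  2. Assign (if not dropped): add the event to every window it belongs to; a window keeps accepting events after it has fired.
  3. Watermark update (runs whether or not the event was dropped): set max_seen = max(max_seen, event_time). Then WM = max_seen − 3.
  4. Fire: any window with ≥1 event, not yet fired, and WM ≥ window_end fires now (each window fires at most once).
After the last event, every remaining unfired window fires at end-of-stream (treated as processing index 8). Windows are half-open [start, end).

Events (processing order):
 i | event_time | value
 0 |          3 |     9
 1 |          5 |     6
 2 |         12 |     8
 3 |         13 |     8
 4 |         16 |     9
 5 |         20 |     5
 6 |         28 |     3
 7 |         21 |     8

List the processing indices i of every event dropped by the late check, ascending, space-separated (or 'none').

i=0 t=3 v=9: → [0,10); WM=0
i=1 t=5 v=6: → [0,10); WM=2
i=2 t=12 v=8: → [9,19); WM=9
i=3 t=13 v=8: → [9,19); WM=10; [0,10) fires=2
i=4 t=16 v=9: → [9,19); WM=13
i=5 t=20 v=5: → [18,28); WM=17
i=6 t=28 v=3: → [27,37); WM=25; [9,19) fires=2
i=7 t=21 v=8: DROP (t<25-1); WM=25

7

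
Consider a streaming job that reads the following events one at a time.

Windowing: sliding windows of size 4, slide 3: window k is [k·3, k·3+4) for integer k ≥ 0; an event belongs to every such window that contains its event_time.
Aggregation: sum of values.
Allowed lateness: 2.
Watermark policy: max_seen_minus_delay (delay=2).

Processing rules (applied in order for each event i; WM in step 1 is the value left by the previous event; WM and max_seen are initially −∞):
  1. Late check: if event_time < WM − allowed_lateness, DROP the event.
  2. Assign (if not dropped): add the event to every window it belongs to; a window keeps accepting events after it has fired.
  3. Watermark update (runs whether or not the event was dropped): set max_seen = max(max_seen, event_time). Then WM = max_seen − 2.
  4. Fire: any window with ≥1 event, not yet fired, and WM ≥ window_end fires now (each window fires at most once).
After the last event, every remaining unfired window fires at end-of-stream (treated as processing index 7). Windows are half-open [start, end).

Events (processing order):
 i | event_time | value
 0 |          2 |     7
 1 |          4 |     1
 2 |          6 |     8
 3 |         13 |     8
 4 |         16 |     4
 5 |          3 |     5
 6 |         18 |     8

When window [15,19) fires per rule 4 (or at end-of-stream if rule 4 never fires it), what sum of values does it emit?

12

i=0 t=2 v=7: → [0,4); WM=0
i=1 t=4 v=1: → [3,7); WM=2
i=2 t=6 v=8: → [6,10),[3,7); WM=4; [0,4) fires=7
i=3 t=13 v=8: → [12,16); WM=11; [3,7) fires=9 [6,10) fires=8
i=4 t=16 v=4: → [15,19); WM=14
i=5 t=3 v=5: DROP (t<14-2); WM=14
i=6 t=18 v=8: → [18,22),[15,19); WM=16; [12,16) fires=8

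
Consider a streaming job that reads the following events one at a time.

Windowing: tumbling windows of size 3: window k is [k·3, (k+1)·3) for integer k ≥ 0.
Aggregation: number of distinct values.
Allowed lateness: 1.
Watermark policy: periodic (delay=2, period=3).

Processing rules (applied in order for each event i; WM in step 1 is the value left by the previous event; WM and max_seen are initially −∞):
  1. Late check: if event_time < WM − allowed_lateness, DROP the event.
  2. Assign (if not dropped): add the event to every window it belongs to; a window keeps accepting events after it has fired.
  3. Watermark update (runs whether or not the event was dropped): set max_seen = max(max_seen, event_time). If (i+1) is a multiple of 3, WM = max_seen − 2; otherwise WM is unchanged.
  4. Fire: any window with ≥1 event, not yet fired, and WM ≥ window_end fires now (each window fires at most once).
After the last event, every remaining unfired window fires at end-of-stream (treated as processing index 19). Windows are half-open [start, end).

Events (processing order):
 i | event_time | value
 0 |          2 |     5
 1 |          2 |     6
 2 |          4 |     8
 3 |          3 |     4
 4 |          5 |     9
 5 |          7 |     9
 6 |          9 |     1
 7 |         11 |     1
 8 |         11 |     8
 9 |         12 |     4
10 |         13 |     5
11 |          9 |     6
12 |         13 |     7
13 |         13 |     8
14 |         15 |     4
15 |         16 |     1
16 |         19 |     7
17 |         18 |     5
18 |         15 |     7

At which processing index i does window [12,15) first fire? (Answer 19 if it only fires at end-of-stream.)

i=0 t=2 v=5: → [0,3); WM=−∞
i=1 t=2 v=6: → [0,3); WM=−∞
i=2 t=4 v=8: → [3,6); WM=2
i=3 t=3 v=4: → [3,6); WM=2
i=4 t=5 v=9: → [3,6); WM=2
i=5 t=7 v=9: → [6,9); WM=5; [0,3) fires=2
i=6 t=9 v=1: → [9,12); WM=5
i=7 t=11 v=1: → [9,12); WM=5
i=8 t=11 v=8: → [9,12); WM=9; [3,6) fires=3 [6,9) fires=1
i=9 t=12 v=4: → [12,15); WM=9
i=10 t=13 v=5: → [12,15); WM=9
i=11 t=9 v=6: → [9,12); WM=11
i=12 t=13 v=7: → [12,15); WM=11
i=13 t=13 v=8: → [12,15); WM=11
i=14 t=15 v=4: → [15,18); WM=13; [9,12) fires=3
i=15 t=16 v=1: → [15,18); WM=13
i=16 t=19 v=7: → [18,21); WM=13
i=17 t=18 v=5: → [18,21); WM=17; [12,15) fires=4
i=18 t=15 v=7: DROP (t<17-1); WM=17

17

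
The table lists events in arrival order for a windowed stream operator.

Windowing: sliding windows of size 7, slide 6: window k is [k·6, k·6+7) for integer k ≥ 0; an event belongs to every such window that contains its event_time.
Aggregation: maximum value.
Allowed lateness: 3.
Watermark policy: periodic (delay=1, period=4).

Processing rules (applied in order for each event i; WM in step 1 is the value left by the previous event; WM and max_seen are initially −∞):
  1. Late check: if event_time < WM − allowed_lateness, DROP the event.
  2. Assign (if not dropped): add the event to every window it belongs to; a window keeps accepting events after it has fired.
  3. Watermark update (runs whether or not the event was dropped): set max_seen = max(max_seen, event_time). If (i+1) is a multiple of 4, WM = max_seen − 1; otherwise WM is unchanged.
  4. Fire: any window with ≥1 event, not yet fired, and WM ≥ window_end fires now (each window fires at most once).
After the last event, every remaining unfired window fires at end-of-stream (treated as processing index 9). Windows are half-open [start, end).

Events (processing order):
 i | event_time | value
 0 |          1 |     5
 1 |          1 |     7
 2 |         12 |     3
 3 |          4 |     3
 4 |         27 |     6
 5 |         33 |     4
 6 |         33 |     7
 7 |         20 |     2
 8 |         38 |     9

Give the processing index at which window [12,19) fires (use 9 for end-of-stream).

i=0 t=1 v=5: → [0,7); WM=−∞
i=1 t=1 v=7: → [0,7); WM=−∞
i=2 t=12 v=3: → [12,19),[6,13); WM=−∞
i=3 t=4 v=3: → [0,7); WM=11; [0,7) fires=7
i=4 t=27 v=6: → [24,31); WM=11
i=5 t=33 v=4: → [30,37); WM=11
i=6 t=33 v=7: → [30,37); WM=11
i=7 t=20 v=2: → [18,25); WM=32; [6,13) fires=3 [12,19) fires=3 [18,25) fires=2 [24,31) fires=6
i=8 t=38 v=9: → [36,43); WM=32

7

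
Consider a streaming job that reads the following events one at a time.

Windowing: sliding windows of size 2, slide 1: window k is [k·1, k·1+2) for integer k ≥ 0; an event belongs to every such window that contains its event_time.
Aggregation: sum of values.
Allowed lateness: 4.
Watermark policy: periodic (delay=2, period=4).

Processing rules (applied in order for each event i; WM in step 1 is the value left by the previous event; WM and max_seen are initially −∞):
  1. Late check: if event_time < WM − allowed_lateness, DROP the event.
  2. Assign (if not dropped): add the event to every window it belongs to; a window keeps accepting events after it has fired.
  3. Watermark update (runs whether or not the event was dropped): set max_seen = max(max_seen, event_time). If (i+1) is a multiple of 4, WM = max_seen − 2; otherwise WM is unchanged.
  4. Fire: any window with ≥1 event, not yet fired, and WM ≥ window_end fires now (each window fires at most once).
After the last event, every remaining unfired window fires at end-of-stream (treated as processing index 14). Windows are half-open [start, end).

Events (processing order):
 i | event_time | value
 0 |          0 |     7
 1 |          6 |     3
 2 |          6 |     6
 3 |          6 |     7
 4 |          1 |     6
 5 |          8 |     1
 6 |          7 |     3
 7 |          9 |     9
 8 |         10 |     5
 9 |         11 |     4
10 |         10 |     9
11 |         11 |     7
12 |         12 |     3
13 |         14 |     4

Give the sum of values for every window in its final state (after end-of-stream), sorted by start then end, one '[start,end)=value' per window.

[0,2)=13 [1,3)=6 [5,7)=16 [6,8)=19 [7,9)=4 [8,10)=10 [9,11)=23 [10,12)=25 [11,13)=14 [12,14)=3 [13,15)=4 [14,16)=4

i=0 t=0 v=7: → [0,2); WM=−∞
i=1 t=6 v=3: → [6,8),[5,7); WM=−∞
i=2 t=6 v=6: → [6,8),[5,7); WM=−∞
i=3 t=6 v=7: → [6,8),[5,7); WM=4; [0,2) fires=7
i=4 t=1 v=6: → [1,3),[0,2); WM=4; [1,3) fires=6
i=5 t=8 v=1: → [8,10),[7,9); WM=4
i=6 t=7 v=3: → [7,9),[6,8); WM=4
i=7 t=9 v=9: → [9,11),[8,10); WM=7; [5,7) fires=16
i=8 t=10 v=5: → [10,12),[9,11); WM=7
i=9 t=11 v=4: → [11,13),[10,12); WM=7
i=10 t=10 v=9: → [10,12),[9,11); WM=7
i=11 t=11 v=7: → [11,13),[10,12); WM=9; [6,8) fires=19 [7,9) fires=4
i=12 t=12 v=3: → [12,14),[11,13); WM=9
i=13 t=14 v=4: → [14,16),[13,15); WM=9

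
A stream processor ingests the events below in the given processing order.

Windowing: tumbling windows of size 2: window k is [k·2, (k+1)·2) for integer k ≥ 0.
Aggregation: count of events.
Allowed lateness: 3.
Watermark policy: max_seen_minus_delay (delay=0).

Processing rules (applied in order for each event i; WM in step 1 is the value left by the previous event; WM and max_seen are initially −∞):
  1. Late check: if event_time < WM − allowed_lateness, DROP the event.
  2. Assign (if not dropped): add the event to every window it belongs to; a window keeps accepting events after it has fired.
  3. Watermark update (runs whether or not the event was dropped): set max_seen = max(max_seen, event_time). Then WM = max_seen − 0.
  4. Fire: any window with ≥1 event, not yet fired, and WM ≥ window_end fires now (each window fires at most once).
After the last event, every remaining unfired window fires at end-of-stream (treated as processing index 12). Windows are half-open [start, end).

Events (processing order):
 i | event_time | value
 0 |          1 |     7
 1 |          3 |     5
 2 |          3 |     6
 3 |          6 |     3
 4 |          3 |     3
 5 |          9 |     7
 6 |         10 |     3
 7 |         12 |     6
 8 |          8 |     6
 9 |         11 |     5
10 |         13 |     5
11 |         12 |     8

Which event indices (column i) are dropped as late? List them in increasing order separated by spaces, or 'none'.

8

i=0 t=1 v=7: → [0,2); WM=1
i=1 t=3 v=5: → [2,4); WM=3; [0,2) fires=1
i=2 t=3 v=6: → [2,4); WM=3
i=3 t=6 v=3: → [6,8); WM=6; [2,4) fires=2
i=4 t=3 v=3: → [2,4); WM=6
i=5 t=9 v=7: → [8,10); WM=9; [6,8) fires=1
i=6 t=10 v=3: → [10,12); WM=10; [8,10) fires=1
i=7 t=12 v=6: → [12,14); WM=12; [10,12) fires=1
i=8 t=8 v=6: DROP (t<12-3); WM=12
i=9 t=11 v=5: → [10,12); WM=12
i=10 t=13 v=5: → [12,14); WM=13
i=11 t=12 v=8: → [12,14); WM=13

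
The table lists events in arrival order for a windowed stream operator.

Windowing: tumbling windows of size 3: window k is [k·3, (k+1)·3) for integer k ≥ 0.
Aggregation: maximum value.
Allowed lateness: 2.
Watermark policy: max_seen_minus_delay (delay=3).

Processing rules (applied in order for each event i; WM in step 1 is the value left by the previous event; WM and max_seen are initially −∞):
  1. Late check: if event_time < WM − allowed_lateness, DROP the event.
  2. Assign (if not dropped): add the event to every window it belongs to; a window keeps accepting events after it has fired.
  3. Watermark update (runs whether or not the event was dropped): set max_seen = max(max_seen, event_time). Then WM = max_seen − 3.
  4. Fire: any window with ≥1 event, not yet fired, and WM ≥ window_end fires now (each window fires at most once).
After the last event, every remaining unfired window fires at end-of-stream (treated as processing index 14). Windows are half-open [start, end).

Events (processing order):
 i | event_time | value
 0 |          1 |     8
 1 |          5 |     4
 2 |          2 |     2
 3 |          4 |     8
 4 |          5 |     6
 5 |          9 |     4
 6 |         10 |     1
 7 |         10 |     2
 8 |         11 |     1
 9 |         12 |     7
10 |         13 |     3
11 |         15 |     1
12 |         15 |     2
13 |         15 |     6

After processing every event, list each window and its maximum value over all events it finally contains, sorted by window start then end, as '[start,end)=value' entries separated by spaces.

[0,3)=8 [3,6)=8 [9,12)=4 [12,15)=7 [15,18)=6

i=0 t=1 v=8: → [0,3); WM=-2
i=1 t=5 v=4: → [3,6); WM=2
i=2 t=2 v=2: → [0,3); WM=2
i=3 t=4 v=8: → [3,6); WM=2
i=4 t=5 v=6: → [3,6); WM=2
i=5 t=9 v=4: → [9,12); WM=6; [0,3) fires=8 [3,6) fires=8
i=6 t=10 v=1: → [9,12); WM=7
i=7 t=10 v=2: → [9,12); WM=7
i=8 t=11 v=1: → [9,12); WM=8
i=9 t=12 v=7: → [12,15); WM=9
i=10 t=13 v=3: → [12,15); WM=10
i=11 t=15 v=1: → [15,18); WM=12; [9,12) fires=4
i=12 t=15 v=2: → [15,18); WM=12
i=13 t=15 v=6: → [15,18); WM=12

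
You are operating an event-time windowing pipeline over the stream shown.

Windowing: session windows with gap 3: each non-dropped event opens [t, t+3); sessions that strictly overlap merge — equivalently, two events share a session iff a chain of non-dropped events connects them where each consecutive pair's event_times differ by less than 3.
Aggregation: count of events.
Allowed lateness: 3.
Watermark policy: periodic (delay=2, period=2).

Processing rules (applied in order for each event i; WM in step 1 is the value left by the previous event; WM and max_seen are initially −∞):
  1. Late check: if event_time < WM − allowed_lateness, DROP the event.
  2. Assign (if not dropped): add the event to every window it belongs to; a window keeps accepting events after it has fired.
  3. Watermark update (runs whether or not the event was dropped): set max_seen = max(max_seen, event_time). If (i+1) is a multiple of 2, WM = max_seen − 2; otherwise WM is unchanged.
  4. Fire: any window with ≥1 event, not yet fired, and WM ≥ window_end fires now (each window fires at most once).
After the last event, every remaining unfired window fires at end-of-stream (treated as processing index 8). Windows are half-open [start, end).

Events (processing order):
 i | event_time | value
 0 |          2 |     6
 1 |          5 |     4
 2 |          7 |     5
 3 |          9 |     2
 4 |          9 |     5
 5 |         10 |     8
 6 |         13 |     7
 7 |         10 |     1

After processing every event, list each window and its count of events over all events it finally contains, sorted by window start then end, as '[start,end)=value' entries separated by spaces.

[2,5)=1 [5,13)=6 [13,16)=1

i=0 t=2 v=6: → [2,5); WM=−∞
i=1 t=5 v=4: → [5,8); WM=3
i=2 t=7 v=5: → [5,10); WM=3
i=3 t=9 v=2: → [5,12); WM=7
i=4 t=9 v=5: → [5,12); WM=7
i=5 t=10 v=8: → [5,13); WM=8
i=6 t=13 v=7: → [13,16); WM=8
i=7 t=10 v=1: → [5,13); WM=11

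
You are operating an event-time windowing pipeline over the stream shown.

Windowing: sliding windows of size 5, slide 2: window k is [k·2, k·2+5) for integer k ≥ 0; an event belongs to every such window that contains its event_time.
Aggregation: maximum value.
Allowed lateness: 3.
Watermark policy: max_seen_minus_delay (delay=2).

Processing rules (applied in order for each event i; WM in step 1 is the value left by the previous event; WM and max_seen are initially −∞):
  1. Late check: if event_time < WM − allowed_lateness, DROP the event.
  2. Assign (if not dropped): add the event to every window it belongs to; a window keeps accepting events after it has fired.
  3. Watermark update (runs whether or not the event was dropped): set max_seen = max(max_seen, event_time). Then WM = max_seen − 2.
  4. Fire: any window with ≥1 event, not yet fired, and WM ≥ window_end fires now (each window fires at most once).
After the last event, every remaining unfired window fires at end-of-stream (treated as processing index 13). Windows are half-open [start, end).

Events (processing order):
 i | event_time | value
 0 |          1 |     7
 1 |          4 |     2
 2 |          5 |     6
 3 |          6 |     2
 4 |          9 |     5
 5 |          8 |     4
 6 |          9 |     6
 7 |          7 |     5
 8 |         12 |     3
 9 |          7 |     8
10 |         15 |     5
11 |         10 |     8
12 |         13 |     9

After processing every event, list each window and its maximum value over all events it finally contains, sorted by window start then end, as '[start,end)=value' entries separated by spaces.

[0,5)=7 [2,7)=6 [4,9)=8 [6,11)=8 [8,13)=8 [10,15)=9 [12,17)=9 [14,19)=5

i=0 t=1 v=7: → [0,5); WM=-1
i=1 t=4 v=2: → [4,9),[2,7),[0,5); WM=2
i=2 t=5 v=6: → [4,9),[2,7); WM=3
i=3 t=6 v=2: → [6,11),[4,9),[2,7); WM=4
i=4 t=9 v=5: → [8,13),[6,11); WM=7; [0,5) fires=7 [2,7) fires=6
i=5 t=8 v=4: → [8,13),[6,11),[4,9); WM=7
i=6 t=9 v=6: → [8,13),[6,11); WM=7
i=7 t=7 v=5: → [6,11),[4,9); WM=7
i=8 t=12 v=3: → [12,17),[10,15),[8,13); WM=10; [4,9) fires=6
i=9 t=7 v=8: → [6,11),[4,9); WM=10
i=10 t=15 v=5: → [14,19),[12,17); WM=13; [6,11) fires=8 [8,13) fires=6
i=11 t=10 v=8: → [10,15),[8,13),[6,11); WM=13
i=12 t=13 v=9: → [12,17),[10,15); WM=13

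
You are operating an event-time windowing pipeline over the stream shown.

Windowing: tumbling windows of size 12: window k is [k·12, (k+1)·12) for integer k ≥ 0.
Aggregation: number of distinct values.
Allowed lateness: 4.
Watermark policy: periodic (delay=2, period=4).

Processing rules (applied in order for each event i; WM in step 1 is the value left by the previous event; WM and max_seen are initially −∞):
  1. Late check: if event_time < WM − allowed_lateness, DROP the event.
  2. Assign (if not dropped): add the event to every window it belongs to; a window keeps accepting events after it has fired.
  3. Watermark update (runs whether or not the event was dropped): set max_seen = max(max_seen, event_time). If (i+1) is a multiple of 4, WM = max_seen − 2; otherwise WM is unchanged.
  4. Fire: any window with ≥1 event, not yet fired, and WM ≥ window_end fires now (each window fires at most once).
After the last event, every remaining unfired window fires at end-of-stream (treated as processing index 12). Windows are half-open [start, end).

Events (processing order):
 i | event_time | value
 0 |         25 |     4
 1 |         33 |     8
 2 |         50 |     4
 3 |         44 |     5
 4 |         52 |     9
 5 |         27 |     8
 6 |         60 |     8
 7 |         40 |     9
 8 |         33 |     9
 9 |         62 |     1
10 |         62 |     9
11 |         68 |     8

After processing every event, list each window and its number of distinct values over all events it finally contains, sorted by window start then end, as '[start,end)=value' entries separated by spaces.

[24,36)=2 [36,48)=1 [48,60)=2 [60,72)=3

i=0 t=25 v=4: → [24,36); WM=−∞
i=1 t=33 v=8: → [24,36); WM=−∞
i=2 t=50 v=4: → [48,60); WM=−∞
i=3 t=44 v=5: → [36,48); WM=48; [24,36) fires=2 [36,48) fires=1
i=4 t=52 v=9: → [48,60); WM=48
i=5 t=27 v=8: DROP (t<48-4); WM=48
i=6 t=60 v=8: → [60,72); WM=48
i=7 t=40 v=9: DROP (t<48-4); WM=58
i=8 t=33 v=9: DROP (t<58-4); WM=58
i=9 t=62 v=1: → [60,72); WM=58
i=10 t=62 v=9: → [60,72); WM=58
i=11 t=68 v=8: → [60,72); WM=66; [48,60) fires=2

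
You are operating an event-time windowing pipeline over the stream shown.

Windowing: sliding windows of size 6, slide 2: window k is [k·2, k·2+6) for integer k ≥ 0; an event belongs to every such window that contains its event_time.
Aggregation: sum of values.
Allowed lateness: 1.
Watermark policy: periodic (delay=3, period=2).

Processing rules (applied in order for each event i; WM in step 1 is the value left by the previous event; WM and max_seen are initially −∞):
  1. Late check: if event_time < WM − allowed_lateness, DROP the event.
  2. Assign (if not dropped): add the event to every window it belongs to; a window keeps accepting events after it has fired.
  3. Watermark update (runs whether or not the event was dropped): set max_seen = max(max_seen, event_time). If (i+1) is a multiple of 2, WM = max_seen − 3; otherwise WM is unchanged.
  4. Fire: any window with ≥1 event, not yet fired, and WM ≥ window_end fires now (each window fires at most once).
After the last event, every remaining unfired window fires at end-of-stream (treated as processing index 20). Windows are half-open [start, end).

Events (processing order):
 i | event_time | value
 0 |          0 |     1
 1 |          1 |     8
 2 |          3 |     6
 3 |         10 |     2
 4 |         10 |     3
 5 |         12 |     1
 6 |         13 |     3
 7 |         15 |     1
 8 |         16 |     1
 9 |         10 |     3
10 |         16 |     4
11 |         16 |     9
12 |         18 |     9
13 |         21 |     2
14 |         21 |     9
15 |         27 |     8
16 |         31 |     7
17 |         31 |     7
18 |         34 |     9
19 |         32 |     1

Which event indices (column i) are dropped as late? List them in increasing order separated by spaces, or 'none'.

i=0 t=0 v=1: → [0,6); WM=−∞
i=1 t=1 v=8: → [0,6); WM=-2
i=2 t=3 v=6: → [2,8),[0,6); WM=-2
i=3 t=10 v=2: → [10,16),[8,14),[6,12); WM=7; [0,6) fires=15
i=4 t=10 v=3: → [10,16),[8,14),[6,12); WM=7
i=5 t=12 v=1: → [12,18),[10,16),[8,14); WM=9; [2,8) fires=6
i=6 t=13 v=3: → [12,18),[10,16),[8,14); WM=9
i=7 t=15 v=1: → [14,20),[12,18),[10,16); WM=12; [6,12) fires=5
i=8 t=16 v=1: → [16,22),[14,20),[12,18); WM=12
i=9 t=10 v=3: DROP (t<12-1); WM=13
i=10 t=16 v=4: → [16,22),[14,20),[12,18); WM=13
i=11 t=16 v=9: → [16,22),[14,20),[12,18); WM=13
i=12 t=18 v=9: → [18,24),[16,22),[14,20); WM=13
i=13 t=21 v=2: → [20,26),[18,24),[16,22); WM=18; [8,14) fires=9 [10,16) fires=10 [12,18) fires=19
i=14 t=21 v=9: → [20,26),[18,24),[16,22); WM=18
i=15 t=27 v=8: → [26,32),[24,30),[22,28); WM=24; [14,20) fires=24 [16,22) fires=34 [18,24) fires=20
i=16 t=31 v=7: → [30,36),[28,34),[26,32); WM=24
i=17 t=31 v=7: → [30,36),[28,34),[26,32); WM=28; [20,26) fires=11 [22,28) fires=8
i=18 t=34 v=9: → [34,40),[32,38),[30,36); WM=28
i=19 t=32 v=1: → [32,38),[30,36),[28,34); WM=31; [24,30) fires=8

9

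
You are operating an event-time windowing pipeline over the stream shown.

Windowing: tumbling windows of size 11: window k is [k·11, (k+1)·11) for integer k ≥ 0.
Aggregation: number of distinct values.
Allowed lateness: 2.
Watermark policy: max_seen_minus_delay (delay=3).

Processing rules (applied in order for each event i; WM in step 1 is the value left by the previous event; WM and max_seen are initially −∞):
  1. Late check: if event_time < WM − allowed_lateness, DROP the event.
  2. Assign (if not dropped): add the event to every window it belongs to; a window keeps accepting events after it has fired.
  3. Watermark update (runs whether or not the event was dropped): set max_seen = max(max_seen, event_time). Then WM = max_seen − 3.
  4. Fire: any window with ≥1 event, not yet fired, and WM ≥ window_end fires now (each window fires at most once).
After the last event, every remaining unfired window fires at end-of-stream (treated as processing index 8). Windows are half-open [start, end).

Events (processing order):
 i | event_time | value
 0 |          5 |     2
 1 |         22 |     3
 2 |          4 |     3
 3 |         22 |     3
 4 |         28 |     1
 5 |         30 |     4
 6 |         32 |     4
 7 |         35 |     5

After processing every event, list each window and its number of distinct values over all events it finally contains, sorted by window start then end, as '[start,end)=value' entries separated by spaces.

[0,11)=1 [22,33)=3 [33,44)=1

i=0 t=5 v=2: → [0,11); WM=2
i=1 t=22 v=3: → [22,33); WM=19; [0,11) fires=1
i=2 t=4 v=3: DROP (t<19-2); WM=19
i=3 t=22 v=3: → [22,33); WM=19
i=4 t=28 v=1: → [22,33); WM=25
i=5 t=30 v=4: → [22,33); WM=27
i=6 t=32 v=4: → [22,33); WM=29
i=7 t=35 v=5: → [33,44); WM=32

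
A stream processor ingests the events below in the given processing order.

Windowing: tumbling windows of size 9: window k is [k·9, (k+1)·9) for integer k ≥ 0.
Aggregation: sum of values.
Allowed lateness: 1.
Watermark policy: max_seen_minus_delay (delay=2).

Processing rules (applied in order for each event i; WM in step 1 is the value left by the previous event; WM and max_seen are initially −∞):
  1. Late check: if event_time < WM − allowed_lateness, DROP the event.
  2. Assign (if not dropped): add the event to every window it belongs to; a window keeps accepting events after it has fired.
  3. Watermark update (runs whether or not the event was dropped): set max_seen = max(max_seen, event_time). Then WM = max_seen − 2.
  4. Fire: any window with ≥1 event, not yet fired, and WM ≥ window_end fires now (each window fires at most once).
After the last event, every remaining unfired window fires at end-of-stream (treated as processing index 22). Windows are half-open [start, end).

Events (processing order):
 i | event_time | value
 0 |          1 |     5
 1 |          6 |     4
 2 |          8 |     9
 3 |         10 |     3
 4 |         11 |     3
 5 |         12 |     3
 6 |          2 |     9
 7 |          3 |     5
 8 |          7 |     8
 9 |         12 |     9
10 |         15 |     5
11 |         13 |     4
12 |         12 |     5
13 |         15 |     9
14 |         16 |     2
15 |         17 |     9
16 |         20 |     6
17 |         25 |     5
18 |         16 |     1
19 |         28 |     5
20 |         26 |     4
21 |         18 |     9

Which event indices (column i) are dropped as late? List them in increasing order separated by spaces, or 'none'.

i=0 t=1 v=5: → [0,9); WM=-1
i=1 t=6 v=4: → [0,9); WM=4
i=2 t=8 v=9: → [0,9); WM=6
i=3 t=10 v=3: → [9,18); WM=8
i=4 t=11 v=3: → [9,18); WM=9; [0,9) fires=18
i=5 t=12 v=3: → [9,18); WM=10
i=6 t=2 v=9: DROP (t<10-1); WM=10
i=7 t=3 v=5: DROP (t<10-1); WM=10
i=8 t=7 v=8: DROP (t<10-1); WM=10
i=9 t=12 v=9: → [9,18); WM=10
i=10 t=15 v=5: → [9,18); WM=13
i=11 t=13 v=4: → [9,18); WM=13
i=12 t=12 v=5: → [9,18); WM=13
i=13 t=15 v=9: → [9,18); WM=13
i=14 t=16 v=2: → [9,18); WM=14
i=15 t=17 v=9: → [9,18); WM=15
i=16 t=20 v=6: → [18,27); WM=18; [9,18) fires=52
i=17 t=25 v=5: → [18,27); WM=23
i=18 t=16 v=1: DROP (t<23-1); WM=23
i=19 t=28 v=5: → [27,36); WM=26
i=20 t=26 v=4: → [18,27); WM=26
i=21 t=18 v=9: DROP (t<26-1); WM=26

6 7 8 18 21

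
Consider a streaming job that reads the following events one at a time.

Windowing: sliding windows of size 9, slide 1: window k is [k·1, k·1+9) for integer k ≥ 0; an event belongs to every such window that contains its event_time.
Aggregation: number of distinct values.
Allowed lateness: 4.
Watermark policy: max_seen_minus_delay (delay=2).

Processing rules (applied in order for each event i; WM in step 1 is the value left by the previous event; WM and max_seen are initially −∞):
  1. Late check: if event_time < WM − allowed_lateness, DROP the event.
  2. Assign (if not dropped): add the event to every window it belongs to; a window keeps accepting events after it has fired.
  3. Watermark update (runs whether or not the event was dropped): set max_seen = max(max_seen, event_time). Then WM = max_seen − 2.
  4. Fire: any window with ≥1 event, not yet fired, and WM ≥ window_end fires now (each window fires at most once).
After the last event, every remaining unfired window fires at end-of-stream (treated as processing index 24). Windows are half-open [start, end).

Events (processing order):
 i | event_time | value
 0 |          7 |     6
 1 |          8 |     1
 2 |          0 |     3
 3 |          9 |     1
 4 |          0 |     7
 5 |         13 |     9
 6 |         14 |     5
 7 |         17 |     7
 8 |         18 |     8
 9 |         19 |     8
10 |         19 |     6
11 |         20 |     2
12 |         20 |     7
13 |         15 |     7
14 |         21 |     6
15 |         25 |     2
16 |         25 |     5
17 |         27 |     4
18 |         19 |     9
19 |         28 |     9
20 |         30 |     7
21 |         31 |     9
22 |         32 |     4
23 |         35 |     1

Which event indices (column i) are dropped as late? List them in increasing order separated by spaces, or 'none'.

2 4 18

i=0 t=7 v=6: → [7,16),[6,15),[5,14),[4,13),[3,12),[2,11),[1,10),[0,9); WM=5
i=1 t=8 v=1: → [8,17),[7,16),[6,15),[5,14),[4,13),[3,12),[2,11),[1,10),[0,9); WM=6
i=2 t=0 v=3: DROP (t<6-4); WM=6
i=3 t=9 v=1: → [9,18),[8,17),[7,16),[6,15),[5,14),[4,13),[3,12),[2,11),[1,10); WM=7
i=4 t=0 v=7: DROP (t<7-4); WM=7
i=5 t=13 v=9: → [13,22),[12,21),[11,20),[10,19),[9,18),[8,17),[7,16),[6,15),[5,14); WM=11; [0,9) fires=2 [1,10) fires=2 [2,11) fires=2
i=6 t=14 v=5: → [14,23),[13,22),[12,21),[11,20),[10,19),[9,18),[8,17),[7,16),[6,15); WM=12; [3,12) fires=2
i=7 t=17 v=7: → [17,26),[16,25),[15,24),[14,23),[13,22),[12,21),[11,20),[10,19),[9,18); WM=15; [4,13) fires=2 [5,14) fires=3 [6,15) fires=4
i=8 t=18 v=8: → [18,27),[17,26),[16,25),[15,24),[14,23),[13,22),[12,21),[11,20),[10,19); WM=16; [7,16) fires=4
i=9 t=19 v=8: → [19,28),[18,27),[17,26),[16,25),[15,24),[14,23),[13,22),[12,21),[11,20); WM=17; [8,17) fires=3
i=10 t=19 v=6: → [19,28),[18,27),[17,26),[16,25),[15,24),[14,23),[13,22),[12,21),[11,20); WM=17
i=11 t=20 v=2: → [20,29),[19,28),[18,27),[17,26),[16,25),[15,24),[14,23),[13,22),[12,21); WM=18; [9,18) fires=4
i=12 t=20 v=7: → [20,29),[19,28),[18,27),[17,26),[16,25),[15,24),[14,23),[13,22),[12,21); WM=18
i=13 t=15 v=7: → [15,24),[14,23),[13,22),[12,21),[11,20),[10,19),[9,18),[8,17),[7,16); WM=18
i=14 t=21 v=6: → [21,30),[20,29),[19,28),[18,27),[17,26),[16,25),[15,24),[14,23),[13,22); WM=19; [10,19) fires=4
i=15 t=25 v=2: → [25,34),[24,33),[23,32),[22,31),[21,30),[20,29),[19,28),[18,27),[17,26); WM=23; [11,20) fires=5 [12,21) fires=6 [13,22) fires=6 [14,23) fires=5
i=16 t=25 v=5: → [25,34),[24,33),[23,32),[22,31),[21,30),[20,29),[19,28),[18,27),[17,26); WM=23
i=17 t=27 v=4: → [27,36),[26,35),[25,34),[24,33),[23,32),[22,31),[21,30),[20,29),[19,28); WM=25; [15,24) fires=4 [16,25) fires=4
i=18 t=19 v=9: DROP (t<25-4); WM=25
i=19 t=28 v=9: → [28,37),[27,36),[26,35),[25,34),[24,33),[23,32),[22,31),[21,30),[20,29); WM=26; [17,26) fires=5
i=20 t=30 v=7: → [30,39),[29,38),[28,37),[27,36),[26,35),[25,34),[24,33),[23,32),[22,31); WM=28; [18,27) fires=5 [19,28) fires=6
i=21 t=31 v=9: → [31,40),[30,39),[29,38),[28,37),[27,36),[26,35),[25,34),[24,33),[23,32); WM=29; [20,29) fires=6
i=22 t=32 v=4: → [32,41),[31,40),[30,39),[29,38),[28,37),[27,36),[26,35),[25,34),[24,33); WM=30; [21,30) fires=5
i=23 t=35 v=1: → [35,44),[34,43),[33,42),[32,41),[31,40),[30,39),[29,38),[28,37),[27,36); WM=33; [22,31) fires=5 [23,32) fires=5 [24,33) fires=5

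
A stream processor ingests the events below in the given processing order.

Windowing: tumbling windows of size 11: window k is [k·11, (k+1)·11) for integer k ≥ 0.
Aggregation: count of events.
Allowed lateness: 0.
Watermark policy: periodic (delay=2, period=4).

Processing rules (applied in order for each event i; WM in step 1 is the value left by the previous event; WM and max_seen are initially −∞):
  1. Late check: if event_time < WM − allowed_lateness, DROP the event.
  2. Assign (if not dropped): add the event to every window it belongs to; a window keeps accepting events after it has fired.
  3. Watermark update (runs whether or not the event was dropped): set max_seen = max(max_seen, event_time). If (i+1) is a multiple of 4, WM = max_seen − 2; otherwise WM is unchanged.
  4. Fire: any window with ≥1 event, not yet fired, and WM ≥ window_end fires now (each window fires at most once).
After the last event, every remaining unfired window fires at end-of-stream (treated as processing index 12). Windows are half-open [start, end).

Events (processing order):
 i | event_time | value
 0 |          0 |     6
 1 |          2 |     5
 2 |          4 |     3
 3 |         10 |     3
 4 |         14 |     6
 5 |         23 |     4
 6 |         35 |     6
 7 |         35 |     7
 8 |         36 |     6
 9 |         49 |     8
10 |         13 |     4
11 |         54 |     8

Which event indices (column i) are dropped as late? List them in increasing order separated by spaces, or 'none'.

i=0 t=0 v=6: → [0,11); WM=−∞
i=1 t=2 v=5: → [0,11); WM=−∞
i=2 t=4 v=3: → [0,11); WM=−∞
i=3 t=10 v=3: → [0,11); WM=8
i=4 t=14 v=6: → [11,22); WM=8
i=5 t=23 v=4: → [22,33); WM=8
i=6 t=35 v=6: → [33,44); WM=8
i=7 t=35 v=7: → [33,44); WM=33; [0,11) fires=4 [11,22) fires=1 [22,33) fires=1
i=8 t=36 v=6: → [33,44); WM=33
i=9 t=49 v=8: → [44,55); WM=33
i=10 t=13 v=4: DROP (t<33-0); WM=33
i=11 t=54 v=8: → [44,55); WM=52; [33,44) fires=3

10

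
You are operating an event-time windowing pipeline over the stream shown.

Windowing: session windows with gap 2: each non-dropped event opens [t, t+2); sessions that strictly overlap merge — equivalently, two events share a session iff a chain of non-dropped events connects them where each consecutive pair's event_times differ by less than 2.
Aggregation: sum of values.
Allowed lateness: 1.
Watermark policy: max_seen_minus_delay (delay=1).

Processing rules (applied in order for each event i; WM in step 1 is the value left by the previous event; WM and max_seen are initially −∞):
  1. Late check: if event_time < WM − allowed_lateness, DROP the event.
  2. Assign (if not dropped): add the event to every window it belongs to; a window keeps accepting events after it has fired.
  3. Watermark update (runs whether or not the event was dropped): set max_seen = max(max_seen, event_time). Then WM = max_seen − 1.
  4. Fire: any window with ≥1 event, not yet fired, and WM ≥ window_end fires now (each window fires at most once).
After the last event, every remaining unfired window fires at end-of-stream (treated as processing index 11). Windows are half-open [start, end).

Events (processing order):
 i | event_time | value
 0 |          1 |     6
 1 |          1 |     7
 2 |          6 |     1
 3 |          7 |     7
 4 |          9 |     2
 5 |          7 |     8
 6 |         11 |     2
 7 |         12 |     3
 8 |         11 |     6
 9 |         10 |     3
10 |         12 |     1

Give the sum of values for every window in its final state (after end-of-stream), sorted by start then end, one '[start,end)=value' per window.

[1,3)=13 [6,9)=16 [9,14)=17

i=0 t=1 v=6: → [1,3); WM=0
i=1 t=1 v=7: → [1,3); WM=0
i=2 t=6 v=1: → [6,8); WM=5
i=3 t=7 v=7: → [6,9); WM=6
i=4 t=9 v=2: → [9,11); WM=8
i=5 t=7 v=8: → [6,9); WM=8
i=6 t=11 v=2: → [11,13); WM=10
i=7 t=12 v=3: → [11,14); WM=11
i=8 t=11 v=6: → [11,14); WM=11
i=9 t=10 v=3: → [9,14); WM=11
i=10 t=12 v=1: → [9,14); WM=11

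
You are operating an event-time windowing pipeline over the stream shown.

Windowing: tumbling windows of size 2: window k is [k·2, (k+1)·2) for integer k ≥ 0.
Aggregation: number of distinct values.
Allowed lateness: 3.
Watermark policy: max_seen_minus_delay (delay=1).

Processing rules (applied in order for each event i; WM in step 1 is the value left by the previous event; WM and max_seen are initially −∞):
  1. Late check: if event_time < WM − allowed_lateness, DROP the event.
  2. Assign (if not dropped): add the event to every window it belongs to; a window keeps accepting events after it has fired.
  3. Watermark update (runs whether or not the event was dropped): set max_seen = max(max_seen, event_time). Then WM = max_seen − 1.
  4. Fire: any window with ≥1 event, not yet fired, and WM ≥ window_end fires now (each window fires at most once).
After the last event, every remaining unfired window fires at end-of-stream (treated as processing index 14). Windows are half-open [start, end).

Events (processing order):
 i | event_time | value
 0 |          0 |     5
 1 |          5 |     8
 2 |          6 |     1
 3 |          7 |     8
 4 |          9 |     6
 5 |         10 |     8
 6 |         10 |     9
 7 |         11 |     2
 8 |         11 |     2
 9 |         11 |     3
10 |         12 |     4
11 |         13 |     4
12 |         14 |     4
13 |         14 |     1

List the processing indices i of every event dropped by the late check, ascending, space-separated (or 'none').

none

i=0 t=0 v=5: → [0,2); WM=-1
i=1 t=5 v=8: → [4,6); WM=4; [0,2) fires=1
i=2 t=6 v=1: → [6,8); WM=5
i=3 t=7 v=8: → [6,8); WM=6; [4,6) fires=1
i=4 t=9 v=6: → [8,10); WM=8; [6,8) fires=2
i=5 t=10 v=8: → [10,12); WM=9
i=6 t=10 v=9: → [10,12); WM=9
i=7 t=11 v=2: → [10,12); WM=10; [8,10) fires=1
i=8 t=11 v=2: → [10,12); WM=10
i=9 t=11 v=3: → [10,12); WM=10
i=10 t=12 v=4: → [12,14); WM=11
i=11 t=13 v=4: → [12,14); WM=12; [10,12) fires=4
i=12 t=14 v=4: → [14,16); WM=13
i=13 t=14 v=1: → [14,16); WM=13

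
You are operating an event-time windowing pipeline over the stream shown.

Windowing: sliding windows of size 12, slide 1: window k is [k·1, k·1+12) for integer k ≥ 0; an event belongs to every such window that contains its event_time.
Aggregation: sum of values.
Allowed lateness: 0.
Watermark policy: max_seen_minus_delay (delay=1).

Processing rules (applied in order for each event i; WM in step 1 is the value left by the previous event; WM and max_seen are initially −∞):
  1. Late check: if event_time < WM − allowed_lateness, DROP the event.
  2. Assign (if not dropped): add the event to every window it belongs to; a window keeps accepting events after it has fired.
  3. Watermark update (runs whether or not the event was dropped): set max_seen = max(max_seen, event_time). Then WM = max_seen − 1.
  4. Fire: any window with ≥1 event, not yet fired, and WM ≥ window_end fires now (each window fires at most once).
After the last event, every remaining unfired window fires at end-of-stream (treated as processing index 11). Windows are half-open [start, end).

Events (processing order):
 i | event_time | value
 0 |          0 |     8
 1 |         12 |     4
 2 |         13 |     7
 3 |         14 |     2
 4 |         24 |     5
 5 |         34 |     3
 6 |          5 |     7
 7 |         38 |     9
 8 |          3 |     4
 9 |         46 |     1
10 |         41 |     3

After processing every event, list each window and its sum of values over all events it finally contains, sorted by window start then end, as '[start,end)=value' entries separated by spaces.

[0,12)=8 [1,13)=4 [2,14)=11 [3,15)=13 [4,16)=13 [5,17)=13 [6,18)=13 [7,19)=13 [8,20)=13 [9,21)=13 [10,22)=13 [11,23)=13 [12,24)=13 [13,25)=14 [14,26)=7 [15,27)=5 [16,28)=5 [17,29)=5 [18,30)=5 [19,31)=5 [20,32)=5 [21,33)=5 [22,34)=5 [23,35)=8 [24,36)=8 [25,37)=3 [26,38)=3 [27,39)=12 [28,40)=12 [29,41)=12 [30,42)=12 [31,43)=12 [32,44)=12 [33,45)=12 [34,46)=12 [35,47)=10 [36,48)=10 [37,49)=10 [38,50)=10 [39,51)=1 [40,52)=1 [41,53)=1 [42,54)=1 [43,55)=1 [44,56)=1 [45,57)=1 [46,58)=1

i=0 t=0 v=8: → [0,12); WM=-1
i=1 t=12 v=4: → [12,24),[11,23),[10,22),[9,21),[8,20),[7,19),[6,18),[5,17),[4,16),[3,15),[2,14),[1,13); WM=11
i=2 t=13 v=7: → [13,25),[12,24),[11,23),[10,22),[9,21),[8,20),[7,19),[6,18),[5,17),[4,16),[3,15),[2,14); WM=12; [0,12) fires=8
i=3 t=14 v=2: → [14,26),[13,25),[12,24),[11,23),[10,22),[9,21),[8,20),[7,19),[6,18),[5,17),[4,16),[3,15); WM=13; [1,13) fires=4
i=4 t=24 v=5: → [24,36),[23,35),[22,34),[21,33),[20,32),[19,31),[18,30),[17,29),[16,28),[15,27),[14,26),[13,25); WM=23; [2,14) fires=11 [3,15) fires=13 [4,16) fires=13 [5,17) fires=13 [6,18) fires=13 [7,19) fires=13 [8,20) fires=13 [9,21) fires=13 [10,22) fires=13 [11,23) fires=13
i=5 t=34 v=3: → [34,46),[33,45),[32,44),[31,43),[30,42),[29,41),[28,40),[27,39),[26,38),[25,37),[24,36),[23,35); WM=33; [12,24) fires=13 [13,25) fires=14 [14,26) fires=7 [15,27) fires=5 [16,28) fires=5 [17,29) fires=5 [18,30) fires=5 [19,31) fires=5 [20,32) fires=5 [21,33) fires=5
i=6 t=5 v=7: DROP (t<33-0); WM=33
i=7 t=38 v=9: → [38,50),[37,49),[36,48),[35,47),[34,46),[33,45),[32,44),[31,43),[30,42),[29,41),[28,40),[27,39); WM=37; [22,34) fires=5 [23,35) fires=8 [24,36) fires=8 [25,37) fires=3
i=8 t=3 v=4: DROP (t<37-0); WM=37
i=9 t=46 v=1: → [46,58),[45,57),[44,56),[43,55),[42,54),[41,53),[40,52),[39,51),[38,50),[37,49),[36,48),[35,47); WM=45; [26,38) fires=3 [27,39) fires=12 [28,40) fires=12 [29,41) fires=12 [30,42) fires=12 [31,43) fires=12 [32,44) fires=12 [33,45) fires=12
i=10 t=41 v=3: DROP (t<45-0); WM=45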